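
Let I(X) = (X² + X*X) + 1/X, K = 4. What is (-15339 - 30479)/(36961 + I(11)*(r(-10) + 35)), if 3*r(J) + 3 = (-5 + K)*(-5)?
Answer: -755997/752327 ≈ -1.0049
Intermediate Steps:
r(J) = ⅔ (r(J) = -1 + ((-5 + 4)*(-5))/3 = -1 + (-1*(-5))/3 = -1 + (⅓)*5 = -1 + 5/3 = ⅔)
I(X) = 1/X + 2*X² (I(X) = (X² + X²) + 1/X = 2*X² + 1/X = 1/X + 2*X²)
(-15339 - 30479)/(36961 + I(11)*(r(-10) + 35)) = (-15339 - 30479)/(36961 + ((1 + 2*11³)/11)*(⅔ + 35)) = -45818/(36961 + ((1 + 2*1331)/11)*(107/3)) = -45818/(36961 + ((1 + 2662)/11)*(107/3)) = -45818/(36961 + ((1/11)*2663)*(107/3)) = -45818/(36961 + (2663/11)*(107/3)) = -45818/(36961 + 284941/33) = -45818/1504654/33 = -45818*33/1504654 = -755997/752327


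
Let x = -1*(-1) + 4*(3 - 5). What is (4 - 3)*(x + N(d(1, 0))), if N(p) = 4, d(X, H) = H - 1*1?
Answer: -3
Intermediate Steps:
d(X, H) = -1 + H (d(X, H) = H - 1 = -1 + H)
x = -7 (x = 1 + 4*(-2) = 1 - 8 = -7)
(4 - 3)*(x + N(d(1, 0))) = (4 - 3)*(-7 + 4) = 1*(-3) = -3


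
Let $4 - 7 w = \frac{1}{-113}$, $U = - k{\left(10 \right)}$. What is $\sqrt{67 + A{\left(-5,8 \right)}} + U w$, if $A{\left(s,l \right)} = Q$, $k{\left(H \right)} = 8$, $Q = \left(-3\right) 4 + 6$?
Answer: $- \frac{3624}{791} + \sqrt{61} \approx 3.2287$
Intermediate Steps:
$Q = -6$ ($Q = -12 + 6 = -6$)
$A{\left(s,l \right)} = -6$
$U = -8$ ($U = \left(-1\right) 8 = -8$)
$w = \frac{453}{791}$ ($w = \frac{4}{7} - \frac{1}{7 \left(-113\right)} = \frac{4}{7} - - \frac{1}{791} = \frac{4}{7} + \frac{1}{791} = \frac{453}{791} \approx 0.57269$)
$\sqrt{67 + A{\left(-5,8 \right)}} + U w = \sqrt{67 - 6} - \frac{3624}{791} = \sqrt{61} - \frac{3624}{791} = - \frac{3624}{791} + \sqrt{61}$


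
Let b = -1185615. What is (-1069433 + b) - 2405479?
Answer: -4660527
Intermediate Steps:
(-1069433 + b) - 2405479 = (-1069433 - 1185615) - 2405479 = -2255048 - 2405479 = -4660527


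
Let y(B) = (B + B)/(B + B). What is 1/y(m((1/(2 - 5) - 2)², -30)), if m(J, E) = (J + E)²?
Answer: 1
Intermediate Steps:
m(J, E) = (E + J)²
y(B) = 1 (y(B) = (2*B)/((2*B)) = (2*B)*(1/(2*B)) = 1)
1/y(m((1/(2 - 5) - 2)², -30)) = 1/1 = 1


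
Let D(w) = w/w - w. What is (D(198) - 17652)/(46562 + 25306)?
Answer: -17849/71868 ≈ -0.24836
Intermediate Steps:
D(w) = 1 - w
(D(198) - 17652)/(46562 + 25306) = ((1 - 1*198) - 17652)/(46562 + 25306) = ((1 - 198) - 17652)/71868 = (-197 - 17652)*(1/71868) = -17849*1/71868 = -17849/71868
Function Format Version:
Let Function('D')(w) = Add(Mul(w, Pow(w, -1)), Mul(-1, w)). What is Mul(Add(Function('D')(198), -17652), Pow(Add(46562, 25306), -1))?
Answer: Rational(-17849, 71868) ≈ -0.24836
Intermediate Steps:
Function('D')(w) = Add(1, Mul(-1, w))
Mul(Add(Function('D')(198), -17652), Pow(Add(46562, 25306), -1)) = Mul(Add(Add(1, Mul(-1, 198)), -17652), Pow(Add(46562, 25306), -1)) = Mul(Add(Add(1, -198), -17652), Pow(71868, -1)) = Mul(Add(-197, -17652), Rational(1, 71868)) = Mul(-17849, Rational(1, 71868)) = Rational(-17849, 71868)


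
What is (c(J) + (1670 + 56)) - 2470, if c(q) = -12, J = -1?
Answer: -756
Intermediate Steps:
(c(J) + (1670 + 56)) - 2470 = (-12 + (1670 + 56)) - 2470 = (-12 + 1726) - 2470 = 1714 - 2470 = -756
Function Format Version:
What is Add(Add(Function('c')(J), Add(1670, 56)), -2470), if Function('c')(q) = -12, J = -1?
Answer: -756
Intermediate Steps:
Add(Add(Function('c')(J), Add(1670, 56)), -2470) = Add(Add(-12, Add(1670, 56)), -2470) = Add(Add(-12, 1726), -2470) = Add(1714, -2470) = -756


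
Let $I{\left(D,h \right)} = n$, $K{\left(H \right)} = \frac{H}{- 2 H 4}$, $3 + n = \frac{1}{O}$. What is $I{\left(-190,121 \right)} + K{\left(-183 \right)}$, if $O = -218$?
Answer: $- \frac{2729}{872} \approx -3.1296$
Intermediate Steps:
$n = - \frac{655}{218}$ ($n = -3 + \frac{1}{-218} = -3 - \frac{1}{218} = - \frac{655}{218} \approx -3.0046$)
$K{\left(H \right)} = - \frac{1}{8}$ ($K{\left(H \right)} = \frac{H}{\left(-8\right) H} = H \left(- \frac{1}{8 H}\right) = - \frac{1}{8}$)
$I{\left(D,h \right)} = - \frac{655}{218}$
$I{\left(-190,121 \right)} + K{\left(-183 \right)} = - \frac{655}{218} - \frac{1}{8} = - \frac{2729}{872}$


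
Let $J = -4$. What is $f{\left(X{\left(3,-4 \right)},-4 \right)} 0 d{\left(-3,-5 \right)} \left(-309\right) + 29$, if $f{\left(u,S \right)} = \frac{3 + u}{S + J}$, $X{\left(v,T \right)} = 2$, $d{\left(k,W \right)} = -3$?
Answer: $29$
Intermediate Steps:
$f{\left(u,S \right)} = \frac{3 + u}{-4 + S}$ ($f{\left(u,S \right)} = \frac{3 + u}{S - 4} = \frac{3 + u}{-4 + S}$)
$f{\left(X{\left(3,-4 \right)},-4 \right)} 0 d{\left(-3,-5 \right)} \left(-309\right) + 29 = \frac{3 + 2}{-4 - 4} \cdot 0 \left(-3\right) \left(-309\right) + 29 = \frac{1}{-8} \cdot 5 \cdot 0 \left(-3\right) \left(-309\right) + 29 = \left(- \frac{1}{8}\right) 5 \cdot 0 \left(-3\right) \left(-309\right) + 29 = \left(- \frac{5}{8}\right) 0 \left(-3\right) \left(-309\right) + 29 = 0 \left(-3\right) \left(-309\right) + 29 = 0 \left(-309\right) + 29 = 0 + 29 = 29$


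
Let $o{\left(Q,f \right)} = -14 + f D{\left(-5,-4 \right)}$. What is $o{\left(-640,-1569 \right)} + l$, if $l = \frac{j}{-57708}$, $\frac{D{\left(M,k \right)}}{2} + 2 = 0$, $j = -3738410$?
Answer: $\frac{182552953}{28854} \approx 6326.8$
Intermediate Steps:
$D{\left(M,k \right)} = -4$ ($D{\left(M,k \right)} = -4 + 2 \cdot 0 = -4 + 0 = -4$)
$o{\left(Q,f \right)} = -14 - 4 f$ ($o{\left(Q,f \right)} = -14 + f \left(-4\right) = -14 - 4 f$)
$l = \frac{1869205}{28854}$ ($l = - \frac{3738410}{-57708} = \left(-3738410\right) \left(- \frac{1}{57708}\right) = \frac{1869205}{28854} \approx 64.781$)
$o{\left(-640,-1569 \right)} + l = \left(-14 - -6276\right) + \frac{1869205}{28854} = \left(-14 + 6276\right) + \frac{1869205}{28854} = 6262 + \frac{1869205}{28854} = \frac{182552953}{28854}$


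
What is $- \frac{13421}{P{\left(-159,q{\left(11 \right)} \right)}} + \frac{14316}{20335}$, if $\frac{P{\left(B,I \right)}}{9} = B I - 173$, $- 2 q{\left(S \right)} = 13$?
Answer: $- \frac{324091546}{314968815} \approx -1.029$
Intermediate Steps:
$q{\left(S \right)} = - \frac{13}{2}$ ($q{\left(S \right)} = \left(- \frac{1}{2}\right) 13 = - \frac{13}{2}$)
$P{\left(B,I \right)} = -1557 + 9 B I$ ($P{\left(B,I \right)} = 9 \left(B I - 173\right) = 9 \left(-173 + B I\right) = -1557 + 9 B I$)
$- \frac{13421}{P{\left(-159,q{\left(11 \right)} \right)}} + \frac{14316}{20335} = - \frac{13421}{-1557 + 9 \left(-159\right) \left(- \frac{13}{2}\right)} + \frac{14316}{20335} = - \frac{13421}{-1557 + \frac{18603}{2}} + 14316 \cdot \frac{1}{20335} = - \frac{13421}{\frac{15489}{2}} + \frac{14316}{20335} = \left(-13421\right) \frac{2}{15489} + \frac{14316}{20335} = - \frac{26842}{15489} + \frac{14316}{20335} = - \frac{324091546}{314968815}$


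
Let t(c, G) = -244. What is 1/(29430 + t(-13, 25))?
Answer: 1/29186 ≈ 3.4263e-5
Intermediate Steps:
1/(29430 + t(-13, 25)) = 1/(29430 - 244) = 1/29186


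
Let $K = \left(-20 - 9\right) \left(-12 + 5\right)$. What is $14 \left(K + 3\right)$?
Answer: $2884$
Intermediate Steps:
$K = 203$ ($K = \left(-29\right) \left(-7\right) = 203$)
$14 \left(K + 3\right) = 14 \left(203 + 3\right) = 14 \cdot 206 = 2884$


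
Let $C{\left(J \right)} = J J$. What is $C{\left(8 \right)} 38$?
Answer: $2432$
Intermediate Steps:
$C{\left(J \right)} = J^{2}$
$C{\left(8 \right)} 38 = 8^{2} \cdot 38 = 64 \cdot 38 = 2432$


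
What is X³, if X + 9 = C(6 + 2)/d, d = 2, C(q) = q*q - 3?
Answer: 79507/8 ≈ 9938.4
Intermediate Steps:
C(q) = -3 + q² (C(q) = q² - 3 = -3 + q²)
X = 43/2 (X = -9 + (-3 + (6 + 2)²)/2 = -9 + (-3 + 8²)*(½) = -9 + (-3 + 64)*(½) = -9 + 61*(½) = -9 + 61/2 = 43/2 ≈ 21.500)
X³ = (43/2)³ = 79507/8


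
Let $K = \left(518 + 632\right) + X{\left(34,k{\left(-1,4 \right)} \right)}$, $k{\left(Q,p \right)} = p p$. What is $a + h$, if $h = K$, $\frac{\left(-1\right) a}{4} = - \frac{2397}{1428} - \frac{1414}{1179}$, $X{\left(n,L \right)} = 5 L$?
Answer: $\frac{10246195}{8253} \approx 1241.5$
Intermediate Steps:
$k{\left(Q,p \right)} = p^{2}$
$a = \frac{95005}{8253}$ ($a = - 4 \left(- \frac{2397}{1428} - \frac{1414}{1179}\right) = - 4 \left(\left(-2397\right) \frac{1}{1428} - \frac{1414}{1179}\right) = - 4 \left(- \frac{47}{28} - \frac{1414}{1179}\right) = \left(-4\right) \left(- \frac{95005}{33012}\right) = \frac{95005}{8253} \approx 11.512$)
$K = 1230$ ($K = \left(518 + 632\right) + 5 \cdot 4^{2} = 1150 + 5 \cdot 16 = 1150 + 80 = 1230$)
$h = 1230$
$a + h = \frac{95005}{8253} + 1230 = \frac{10246195}{8253}$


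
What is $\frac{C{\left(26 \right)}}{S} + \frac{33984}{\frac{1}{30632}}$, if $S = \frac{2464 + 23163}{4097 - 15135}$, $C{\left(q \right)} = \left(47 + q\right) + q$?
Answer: $\frac{26677651783014}{25627} \approx 1.041 \cdot 10^{9}$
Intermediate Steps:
$C{\left(q \right)} = 47 + 2 q$
$S = - \frac{25627}{11038}$ ($S = \frac{25627}{-11038} = 25627 \left(- \frac{1}{11038}\right) = - \frac{25627}{11038} \approx -2.3217$)
$\frac{C{\left(26 \right)}}{S} + \frac{33984}{\frac{1}{30632}} = \frac{47 + 2 \cdot 26}{- \frac{25627}{11038}} + \frac{33984}{\frac{1}{30632}} = \left(47 + 52\right) \left(- \frac{11038}{25627}\right) + 33984 \frac{1}{\frac{1}{30632}} = 99 \left(- \frac{11038}{25627}\right) + 33984 \cdot 30632 = - \frac{1092762}{25627} + 1040997888 = \frac{26677651783014}{25627}$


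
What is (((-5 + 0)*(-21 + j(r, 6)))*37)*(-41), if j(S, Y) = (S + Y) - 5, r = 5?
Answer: -113775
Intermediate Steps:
j(S, Y) = -5 + S + Y
(((-5 + 0)*(-21 + j(r, 6)))*37)*(-41) = (((-5 + 0)*(-21 + (-5 + 5 + 6)))*37)*(-41) = (-5*(-21 + 6)*37)*(-41) = (-5*(-15)*37)*(-41) = (75*37)*(-41) = 2775*(-41) = -113775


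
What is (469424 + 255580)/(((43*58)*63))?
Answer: 5754/1247 ≈ 4.6143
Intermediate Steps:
(469424 + 255580)/(((43*58)*63)) = 725004/((2494*63)) = 725004/157122 = 725004*(1/157122) = 5754/1247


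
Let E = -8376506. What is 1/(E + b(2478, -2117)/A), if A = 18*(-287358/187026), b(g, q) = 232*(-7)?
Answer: -431037/3610558705870 ≈ -1.1938e-7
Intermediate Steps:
b(g, q) = -1624
A = -862074/31171 (A = 18*(-287358*1/187026) = 18*(-47893/31171) = -862074/31171 ≈ -27.656)
1/(E + b(2478, -2117)/A) = 1/(-8376506 - 1624/(-862074/31171)) = 1/(-8376506 - 1624*(-31171/862074)) = 1/(-8376506 + 25310852/431037) = 1/(-3610558705870/431037) = -431037/3610558705870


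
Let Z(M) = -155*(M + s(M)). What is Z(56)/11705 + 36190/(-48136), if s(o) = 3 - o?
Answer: -4054429/5122108 ≈ -0.79155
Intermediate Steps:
Z(M) = -465 (Z(M) = -155*(M + (3 - M)) = -155*3 = -465)
Z(56)/11705 + 36190/(-48136) = -465/11705 + 36190/(-48136) = -465*1/11705 + 36190*(-1/48136) = -93/2341 - 1645/2188 = -4054429/5122108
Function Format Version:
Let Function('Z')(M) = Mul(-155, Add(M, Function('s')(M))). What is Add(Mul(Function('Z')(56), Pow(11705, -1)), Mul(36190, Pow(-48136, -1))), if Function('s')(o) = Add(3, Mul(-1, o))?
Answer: Rational(-4054429, 5122108) ≈ -0.79155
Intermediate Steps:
Function('Z')(M) = -465 (Function('Z')(M) = Mul(-155, Add(M, Add(3, Mul(-1, M)))) = Mul(-155, 3) = -465)
Add(Mul(Function('Z')(56), Pow(11705, -1)), Mul(36190, Pow(-48136, -1))) = Add(Mul(-465, Pow(11705, -1)), Mul(36190, Pow(-48136, -1))) = Add(Mul(-465, Rational(1, 11705)), Mul(36190, Rational(-1, 48136))) = Add(Rational(-93, 2341), Rational(-1645, 2188)) = Rational(-4054429, 5122108)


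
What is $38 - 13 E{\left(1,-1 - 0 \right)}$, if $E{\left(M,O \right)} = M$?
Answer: $25$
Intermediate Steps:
$38 - 13 E{\left(1,-1 - 0 \right)} = 38 - 13 = 25$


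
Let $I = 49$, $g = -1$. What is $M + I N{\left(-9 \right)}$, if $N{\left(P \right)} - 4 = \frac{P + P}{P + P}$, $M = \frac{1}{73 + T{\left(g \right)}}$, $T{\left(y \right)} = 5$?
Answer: $\frac{19111}{78} \approx 245.01$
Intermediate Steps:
$M = \frac{1}{78}$ ($M = \frac{1}{73 + 5} = \frac{1}{78} \approx 0.012821$)
$N{\left(P \right)} = 5$ ($N{\left(P \right)} = 4 + \frac{P + P}{P + P} = 4 + \frac{2 P}{2 P} = 4 + 2 P \frac{1}{2 P} = 4 + 1 = 5$)
$M + I N{\left(-9 \right)} = \frac{1}{78} + 49 \cdot 5 = \frac{1}{78} + 245 = \frac{19111}{78}$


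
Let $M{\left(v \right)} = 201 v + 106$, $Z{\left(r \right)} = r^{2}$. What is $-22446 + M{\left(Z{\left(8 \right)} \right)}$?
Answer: $-9476$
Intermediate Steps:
$M{\left(v \right)} = 106 + 201 v$
$-22446 + M{\left(Z{\left(8 \right)} \right)} = -22446 + \left(106 + 201 \cdot 8^{2}\right) = -22446 + \left(106 + 201 \cdot 64\right) = -22446 + \left(106 + 12864\right) = -22446 + 12970 = -9476$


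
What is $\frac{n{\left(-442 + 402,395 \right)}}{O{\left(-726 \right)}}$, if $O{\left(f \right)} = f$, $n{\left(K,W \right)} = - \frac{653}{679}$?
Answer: $\frac{653}{492954} \approx 0.0013247$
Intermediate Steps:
$n{\left(K,W \right)} = - \frac{653}{679}$ ($n{\left(K,W \right)} = \left(-653\right) \frac{1}{679} = - \frac{653}{679}$)
$\frac{n{\left(-442 + 402,395 \right)}}{O{\left(-726 \right)}} = - \frac{653}{679 \left(-726\right)} = \left(- \frac{653}{679}\right) \left(- \frac{1}{726}\right) = \frac{653}{492954}$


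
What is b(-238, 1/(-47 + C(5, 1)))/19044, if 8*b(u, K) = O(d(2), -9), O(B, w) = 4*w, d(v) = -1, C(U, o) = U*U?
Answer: -1/4232 ≈ -0.00023629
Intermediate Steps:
C(U, o) = U**2
b(u, K) = -9/2 (b(u, K) = (4*(-9))/8 = (1/8)*(-36) = -9/2)
b(-238, 1/(-47 + C(5, 1)))/19044 = -9/2/19044 = -9/2*1/19044 = -1/4232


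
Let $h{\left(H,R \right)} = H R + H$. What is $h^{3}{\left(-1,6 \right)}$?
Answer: $-343$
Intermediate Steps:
$h{\left(H,R \right)} = H + H R$
$h^{3}{\left(-1,6 \right)} = \left(- (1 + 6)\right)^{3} = \left(\left(-1\right) 7\right)^{3} = \left(-7\right)^{3} = -343$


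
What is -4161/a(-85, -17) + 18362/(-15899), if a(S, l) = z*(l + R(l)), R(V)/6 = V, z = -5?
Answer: -77081129/9459905 ≈ -8.1482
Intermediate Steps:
R(V) = 6*V
a(S, l) = -35*l (a(S, l) = -5*(l + 6*l) = -35*l)
-4161/a(-85, -17) + 18362/(-15899) = -4161/((-35*(-17))) + 18362/(-15899) = -4161/595 + 18362*(-1/15899) = -4161*1/595 - 18362/15899 = -4161/595 - 18362/15899 = -77081129/9459905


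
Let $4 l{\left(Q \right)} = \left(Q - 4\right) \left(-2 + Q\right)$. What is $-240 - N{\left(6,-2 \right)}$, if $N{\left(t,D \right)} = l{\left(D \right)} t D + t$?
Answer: $-174$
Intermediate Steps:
$l{\left(Q \right)} = \frac{\left(-4 + Q\right) \left(-2 + Q\right)}{4}$ ($l{\left(Q \right)} = \frac{\left(Q - 4\right) \left(-2 + Q\right)}{4} = \frac{\left(-4 + Q\right) \left(-2 + Q\right)}{4}$)
$N{\left(t,D \right)} = t + D t \left(2 - \frac{3 D}{2} + \frac{D^{2}}{4}\right)$ ($N{\left(t,D \right)} = \left(2 - \frac{3 D}{2} + \frac{D^{2}}{4}\right) t D + t = t \left(2 - \frac{3 D}{2} + \frac{D^{2}}{4}\right) D + t = D t \left(2 - \frac{3 D}{2} + \frac{D^{2}}{4}\right) + t = t + D t \left(2 - \frac{3 D}{2} + \frac{D^{2}}{4}\right)$)
$-240 - N{\left(6,-2 \right)} = -240 - \frac{1}{4} \cdot 6 \left(4 - 2 \left(8 + \left(-2\right)^{2} - -12\right)\right) = -240 - \frac{1}{4} \cdot 6 \left(4 - 2 \left(8 + 4 + 12\right)\right) = -240 - \frac{1}{4} \cdot 6 \left(4 - 48\right) = -240 - \frac{1}{4} \cdot 6 \left(-44\right) = -240 - -66 = -240 + 66 = -174$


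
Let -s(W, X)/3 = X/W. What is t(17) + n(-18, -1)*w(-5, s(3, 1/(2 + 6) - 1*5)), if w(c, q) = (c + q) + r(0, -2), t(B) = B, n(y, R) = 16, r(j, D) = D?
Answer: -17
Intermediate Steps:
s(W, X) = -3*X/W
w(c, q) = -2 + c + q (w(c, q) = (c + q) - 2 = -2 + c + q)
t(17) + n(-18, -1)*w(-5, s(3, 1/(2 + 6) - 1*5)) = 17 + 16*(-2 - 5 - 3*(1/(2 + 6) - 1*5)/3) = 17 + 16*(-2 - 5 - 3*(1/8 - 5)*1/3) = 17 + 16*(-2 - 5 - 3*(-39/8)*1/3) = 17 + 16*(-2 - 5 + 39/8) = 17 + 16*(-17/8) = 17 - 34 = -17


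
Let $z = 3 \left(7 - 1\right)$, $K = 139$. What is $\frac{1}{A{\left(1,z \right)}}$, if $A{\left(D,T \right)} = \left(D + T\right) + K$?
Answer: $\frac{1}{158} \approx 0.0063291$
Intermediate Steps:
$z = 18$ ($z = 3 \cdot 6 = 18$)
$A{\left(D,T \right)} = 139 + D + T$ ($A{\left(D,T \right)} = \left(D + T\right) + 139 = 139 + D + T$)
$\frac{1}{A{\left(1,z \right)}} = \frac{1}{139 + 1 + 18} = \frac{1}{158}$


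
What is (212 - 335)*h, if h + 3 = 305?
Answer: -37146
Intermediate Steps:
h = 302 (h = -3 + 305 = 302)
(212 - 335)*h = (212 - 335)*302 = -123*302 = -37146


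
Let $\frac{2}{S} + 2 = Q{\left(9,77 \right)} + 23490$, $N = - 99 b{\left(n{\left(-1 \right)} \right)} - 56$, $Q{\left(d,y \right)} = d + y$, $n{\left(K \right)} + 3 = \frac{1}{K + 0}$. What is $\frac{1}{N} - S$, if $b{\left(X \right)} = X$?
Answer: $\frac{11447}{4007580} \approx 0.0028563$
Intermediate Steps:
$n{\left(K \right)} = -3 + \frac{1}{K}$ ($n{\left(K \right)} = -3 + \frac{1}{K + 0} = -3 + \frac{1}{K}$)
$N = 340$ ($N = - 99 \left(-3 + \frac{1}{-1}\right) - 56 = - 99 \left(-3 - 1\right) - 56 = \left(-99\right) \left(-4\right) - 56 = 396 - 56 = 340$)
$S = \frac{1}{11787}$ ($S = \frac{2}{-2 + \left(\left(9 + 77\right) + 23490\right)} = \frac{2}{-2 + \left(86 + 23490\right)} = \frac{2}{-2 + 23576} = \frac{2}{23574} = 2 \cdot \frac{1}{23574} = \frac{1}{11787} \approx 8.4839 \cdot 10^{-5}$)
$\frac{1}{N} - S = \frac{1}{340} - \frac{1}{11787} = \frac{11447}{4007580}$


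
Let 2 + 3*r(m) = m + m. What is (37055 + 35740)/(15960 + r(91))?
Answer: 4853/1068 ≈ 4.5440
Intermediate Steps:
r(m) = -⅔ + 2*m/3 (r(m) = -⅔ + (m + m)/3 = -⅔ + (2*m)/3 = -⅔ + 2*m/3)
(37055 + 35740)/(15960 + r(91)) = (37055 + 35740)/(15960 + (-⅔ + (⅔)*91)) = 72795/(15960 + (-⅔ + 182/3)) = 72795/(15960 + 60) = 72795/16020 = 72795*(1/16020) = 4853/1068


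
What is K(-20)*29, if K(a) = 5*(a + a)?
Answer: -5800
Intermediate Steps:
K(a) = 10*a (K(a) = 5*(2*a) = 10*a)
K(-20)*29 = (10*(-20))*29 = -200*29 = -5800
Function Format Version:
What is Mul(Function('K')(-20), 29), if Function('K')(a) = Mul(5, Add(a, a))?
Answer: -5800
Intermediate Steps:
Function('K')(a) = Mul(10, a) (Function('K')(a) = Mul(5, Mul(2, a)) = Mul(10, a))
Mul(Function('K')(-20), 29) = Mul(Mul(10, -20), 29) = Mul(-200, 29) = -5800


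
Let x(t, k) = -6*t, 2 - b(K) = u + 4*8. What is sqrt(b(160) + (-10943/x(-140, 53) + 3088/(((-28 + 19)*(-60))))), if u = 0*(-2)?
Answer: I*sqrt(2369262)/252 ≈ 6.1081*I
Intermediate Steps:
u = 0
b(K) = -30 (b(K) = 2 - (0 + 4*8) = 2 - (0 + 32) = 2 - 1*32 = 2 - 32 = -30)
sqrt(b(160) + (-10943/x(-140, 53) + 3088/(((-28 + 19)*(-60))))) = sqrt(-30 + (-10943/((-6*(-140))) + 3088/(((-28 + 19)*(-60))))) = sqrt(-30 + (-10943/840 + 3088/((-9*(-60))))) = sqrt(-30 + (-10943*1/840 + 3088/540)) = sqrt(-30 + (-10943/840 + 3088*(1/540))) = sqrt(-30 + (-10943/840 + 772/135)) = sqrt(-30 - 11051/1512) = sqrt(-56411/1512) = I*sqrt(2369262)/252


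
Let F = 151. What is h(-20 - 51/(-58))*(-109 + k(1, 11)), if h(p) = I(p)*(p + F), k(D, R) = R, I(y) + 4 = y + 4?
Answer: 415654309/1682 ≈ 2.4712e+5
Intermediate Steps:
I(y) = y (I(y) = -4 + (y + 4) = -4 + (4 + y) = y)
h(p) = p*(151 + p) (h(p) = p*(p + 151) = p*(151 + p))
h(-20 - 51/(-58))*(-109 + k(1, 11)) = ((-20 - 51/(-58))*(151 + (-20 - 51/(-58))))*(-109 + 11) = ((-20 - 51*(-1)/58)*(151 + (-20 - 51*(-1)/58)))*(-98) = ((-20 - 1*(-51/58))*(151 + (-20 - 1*(-51/58))))*(-98) = ((-20 + 51/58)*(151 + (-20 + 51/58)))*(-98) = -1109*(151 - 1109/58)/58*(-98) = -1109/58*7649/58*(-98) = -8482741/3364*(-98) = 415654309/1682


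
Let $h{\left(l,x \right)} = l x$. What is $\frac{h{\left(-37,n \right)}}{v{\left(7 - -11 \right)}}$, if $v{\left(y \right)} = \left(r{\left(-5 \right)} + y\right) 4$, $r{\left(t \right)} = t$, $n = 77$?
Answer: $- \frac{2849}{52} \approx -54.788$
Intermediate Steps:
$v{\left(y \right)} = -20 + 4 y$ ($v{\left(y \right)} = \left(-5 + y\right) 4 = -20 + 4 y$)
$\frac{h{\left(-37,n \right)}}{v{\left(7 - -11 \right)}} = \frac{\left(-37\right) 77}{-20 + 4 \left(7 - -11\right)} = - \frac{2849}{-20 + 4 \left(7 + 11\right)} = - \frac{2849}{-20 + 4 \cdot 18} = - \frac{2849}{-20 + 72} = - \frac{2849}{52}$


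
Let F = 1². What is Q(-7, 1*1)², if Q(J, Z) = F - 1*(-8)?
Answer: 81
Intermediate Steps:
F = 1
Q(J, Z) = 9 (Q(J, Z) = 1 - 1*(-8) = 1 + 8 = 9)
Q(-7, 1*1)² = 9² = 81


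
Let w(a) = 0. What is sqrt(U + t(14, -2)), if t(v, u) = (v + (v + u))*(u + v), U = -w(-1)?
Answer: 2*sqrt(78) ≈ 17.664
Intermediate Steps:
U = 0 (U = -1*0 = 0)
t(v, u) = (u + v)*(u + 2*v) (t(v, u) = (v + (u + v))*(u + v) = (u + 2*v)*(u + v) = (u + v)*(u + 2*v))
sqrt(U + t(14, -2)) = sqrt(0 + ((-2)**2 + 2*14**2 + 3*(-2)*14)) = sqrt(0 + (4 + 2*196 - 84)) = sqrt(0 + (4 + 392 - 84)) = sqrt(0 + 312) = sqrt(312) = 2*sqrt(78)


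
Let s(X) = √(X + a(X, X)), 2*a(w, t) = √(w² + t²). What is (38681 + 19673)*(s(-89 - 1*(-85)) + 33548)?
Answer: 1957659992 + 58354*√(-4 + 2*√2) ≈ 1.9577e+9 + 63162.0*I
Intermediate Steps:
a(w, t) = √(t² + w²)/2 (a(w, t) = √(w² + t²)/2 = √(t² + w²)/2)
s(X) = √(X + √2*√(X²)/2) (s(X) = √(X + √(X² + X²)/2) = √(X + √(2*X²)/2) = √(X + (√2*√(X²))/2) = √(X + √2*√(X²)/2))
(38681 + 19673)*(s(-89 - 1*(-85)) + 33548) = (38681 + 19673)*(√(4*(-89 - 1*(-85)) + 2*√2*√((-89 - 1*(-85))²))/2 + 33548) = 58354*(√(4*(-89 + 85) + 2*√2*√((-89 + 85)²))/2 + 33548) = 58354*(√(4*(-4) + 2*√2*√((-4)²))/2 + 33548) = 58354*(√(-16 + 2*√2*√16)/2 + 33548) = 58354*(√(-16 + 2*√2*4)/2 + 33548) = 58354*(√(-16 + 8*√2)/2 + 33548) = 58354*(33548 + √(-16 + 8*√2)/2) = 1957659992 + 29177*√(-16 + 8*√2)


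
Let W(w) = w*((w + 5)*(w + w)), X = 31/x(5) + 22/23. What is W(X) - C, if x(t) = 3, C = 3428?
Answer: 238049716/328509 ≈ 724.64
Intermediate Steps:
X = 779/69 (X = 31/3 + 22/23 = 779/69 ≈ 11.290)
W(w) = 2*w²*(5 + w) (W(w) = w*((5 + w)*(2*w)) = w*(2*w*(5 + w)) = 2*w²*(5 + w))
W(X) - C = 2*(779/69)²*(5 + 779/69) - 1*3428 = 2*(606841/4761)*(1124/69) - 3428 = 1364178568/328509 - 3428 = 238049716/328509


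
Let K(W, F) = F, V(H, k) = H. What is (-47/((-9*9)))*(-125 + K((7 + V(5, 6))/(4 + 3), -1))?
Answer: -658/9 ≈ -73.111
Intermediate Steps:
(-47/((-9*9)))*(-125 + K((7 + V(5, 6))/(4 + 3), -1)) = (-47/((-9*9)))*(-125 - 1) = -47/(-81)*(-126) = -47*(-1/81)*(-126) = (47/81)*(-126) = -658/9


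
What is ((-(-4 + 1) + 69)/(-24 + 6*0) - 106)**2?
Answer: 11881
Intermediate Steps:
((-(-4 + 1) + 69)/(-24 + 6*0) - 106)**2 = ((-1*(-3) + 69)/(-24 + 0) - 106)**2 = ((3 + 69)/(-24) - 106)**2 = (72*(-1/24) - 106)**2 = (-3 - 106)**2 = (-109)**2 = 11881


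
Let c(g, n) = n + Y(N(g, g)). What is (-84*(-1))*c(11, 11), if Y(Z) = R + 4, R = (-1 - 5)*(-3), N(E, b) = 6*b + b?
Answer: 2772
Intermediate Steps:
N(E, b) = 7*b
R = 18 (R = -6*(-3) = 18)
Y(Z) = 22 (Y(Z) = 18 + 4 = 22)
c(g, n) = 22 + n (c(g, n) = n + 22 = 22 + n)
(-84*(-1))*c(11, 11) = (-84*(-1))*(22 + 11) = 84*33 = 2772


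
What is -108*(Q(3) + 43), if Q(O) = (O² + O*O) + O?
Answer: -6912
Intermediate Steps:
Q(O) = O + 2*O² (Q(O) = (O² + O²) + O = 2*O² + O = O + 2*O²)
-108*(Q(3) + 43) = -108*(3*(1 + 2*3) + 43) = -108*(3*(1 + 6) + 43) = -108*(3*7 + 43) = -108*(21 + 43) = -108*64 = -6912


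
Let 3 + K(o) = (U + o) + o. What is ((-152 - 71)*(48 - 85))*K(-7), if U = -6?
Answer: -189773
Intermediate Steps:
K(o) = -9 + 2*o (K(o) = -3 + ((-6 + o) + o) = -3 + (-6 + 2*o) = -9 + 2*o)
((-152 - 71)*(48 - 85))*K(-7) = ((-152 - 71)*(48 - 85))*(-9 + 2*(-7)) = (-223*(-37))*(-9 - 14) = 8251*(-23) = -189773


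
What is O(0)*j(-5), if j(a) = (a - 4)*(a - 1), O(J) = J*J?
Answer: 0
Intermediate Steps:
O(J) = J²
j(a) = (-1 + a)*(-4 + a) (j(a) = (-4 + a)*(-1 + a) = (-1 + a)*(-4 + a))
O(0)*j(-5) = 0²*(4 + (-5)² - 5*(-5)) = 0*(4 + 25 + 25) = 0*54 = 0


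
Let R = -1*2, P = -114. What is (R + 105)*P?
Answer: -11742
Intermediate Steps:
R = -2
(R + 105)*P = (-2 + 105)*(-114) = 103*(-114) = -11742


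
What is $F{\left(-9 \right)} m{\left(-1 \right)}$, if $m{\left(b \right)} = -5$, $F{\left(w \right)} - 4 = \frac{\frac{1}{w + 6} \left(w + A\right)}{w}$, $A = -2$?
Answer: $- \frac{485}{27} \approx -17.963$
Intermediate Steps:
$F{\left(w \right)} = 4 + \frac{-2 + w}{w \left(6 + w\right)}$ ($F{\left(w \right)} = 4 + \frac{\frac{1}{w + 6} \left(w - 2\right)}{w} = 4 + \frac{\frac{1}{6 + w} \left(-2 + w\right)}{w} = 4 + \frac{-2 + w}{w \left(6 + w\right)}$)
$F{\left(-9 \right)} m{\left(-1 \right)} = \frac{-2 + 4 \left(-9\right)^{2} + 25 \left(-9\right)}{\left(-9\right) \left(6 - 9\right)} \left(-5\right) = - \frac{-2 + 4 \cdot 81 - 225}{9 \left(-3\right)} \left(-5\right) = \left(- \frac{1}{9}\right) \left(- \frac{1}{3}\right) \left(-2 + 324 - 225\right) \left(-5\right) = \left(- \frac{1}{9}\right) \left(- \frac{1}{3}\right) 97 \left(-5\right) = \frac{97}{27} \left(-5\right) = - \frac{485}{27}$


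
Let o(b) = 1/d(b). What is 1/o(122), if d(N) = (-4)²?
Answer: 16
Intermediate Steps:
d(N) = 16
o(b) = 1/16
1/o(122) = 1/(1/16) = 16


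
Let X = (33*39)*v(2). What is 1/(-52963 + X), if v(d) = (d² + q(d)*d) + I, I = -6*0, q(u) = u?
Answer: -1/42667 ≈ -2.3437e-5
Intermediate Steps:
I = 0 (I = -2*0 = 0)
v(d) = 2*d² (v(d) = (d² + d*d) + 0 = (d² + d²) + 0 = 2*d² + 0 = 2*d²)
X = 10296 (X = (33*39)*(2*2²) = 1287*(2*4) = 1287*8 = 10296)
1/(-52963 + X) = 1/(-52963 + 10296) = 1/(-42667) = -1/42667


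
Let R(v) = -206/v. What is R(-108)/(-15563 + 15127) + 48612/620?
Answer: 286114267/3649320 ≈ 78.402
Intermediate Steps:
R(-108)/(-15563 + 15127) + 48612/620 = (-206/(-108))/(-15563 + 15127) + 48612/620 = -206*(-1/108)/(-436) + 48612*(1/620) = (103/54)*(-1/436) + 12153/155 = -103/23544 + 12153/155 = 286114267/3649320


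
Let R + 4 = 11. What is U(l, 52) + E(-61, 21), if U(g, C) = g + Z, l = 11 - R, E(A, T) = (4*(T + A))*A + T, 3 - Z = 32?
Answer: 9756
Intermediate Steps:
Z = -29 (Z = 3 - 1*32 = 3 - 32 = -29)
R = 7 (R = -4 + 11 = 7)
E(A, T) = T + A*(4*A + 4*T) (E(A, T) = (4*(A + T))*A + T = (4*A + 4*T)*A + T = A*(4*A + 4*T) + T = T + A*(4*A + 4*T))
l = 4 (l = 11 - 1*7 = 11 - 7 = 4)
U(g, C) = -29 + g (U(g, C) = g - 29 = -29 + g)
U(l, 52) + E(-61, 21) = (-29 + 4) + (21 + 4*(-61)² + 4*(-61)*21) = -25 + (21 + 4*3721 - 5124) = -25 + (21 + 14884 - 5124) = -25 + 9781 = 9756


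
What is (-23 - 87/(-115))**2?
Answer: 6543364/13225 ≈ 494.77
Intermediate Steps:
(-23 - 87/(-115))**2 = (-23 - 87*(-1/115))**2 = (-23 + 87/115)**2 = (-2558/115)**2 = 6543364/13225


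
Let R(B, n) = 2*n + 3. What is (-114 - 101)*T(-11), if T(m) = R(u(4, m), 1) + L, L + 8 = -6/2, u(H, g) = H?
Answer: 1290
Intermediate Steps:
L = -11 (L = -8 - 6/2 = -8 - 6*1/2 = -8 - 3 = -11)
R(B, n) = 3 + 2*n
T(m) = -6 (T(m) = (3 + 2*1) - 11 = (3 + 2) - 11 = 5 - 11 = -6)
(-114 - 101)*T(-11) = (-114 - 101)*(-6) = -215*(-6) = 1290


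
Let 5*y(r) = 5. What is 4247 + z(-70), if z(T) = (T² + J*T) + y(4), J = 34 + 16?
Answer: 5648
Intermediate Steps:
y(r) = 1 (y(r) = (⅕)*5 = 1)
J = 50
z(T) = 1 + T² + 50*T (z(T) = (T² + 50*T) + 1 = 1 + T² + 50*T)
4247 + z(-70) = 4247 + (1 + (-70)² + 50*(-70)) = 4247 + (1 + 4900 - 3500) = 4247 + 1401 = 5648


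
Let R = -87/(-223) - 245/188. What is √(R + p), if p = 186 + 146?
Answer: √145481405209/20962 ≈ 18.196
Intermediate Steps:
p = 332
R = -38279/41924 (R = -87*(-1/223) - 245*1/188 = 87/223 - 245/188 = -38279/41924 ≈ -0.91306)
√(R + p) = √(-38279/41924 + 332) = √(13880489/41924) = √145481405209/20962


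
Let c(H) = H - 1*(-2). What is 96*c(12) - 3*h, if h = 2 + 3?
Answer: 1329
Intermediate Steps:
h = 5
c(H) = 2 + H (c(H) = H + 2 = 2 + H)
96*c(12) - 3*h = 96*(2 + 12) - 3*5 = 96*14 - 15 = 1344 - 15 = 1329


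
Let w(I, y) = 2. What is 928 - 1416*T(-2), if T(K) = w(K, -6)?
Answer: -1904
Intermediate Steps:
T(K) = 2
928 - 1416*T(-2) = 928 - 1416*2 = 928 - 2832 = -1904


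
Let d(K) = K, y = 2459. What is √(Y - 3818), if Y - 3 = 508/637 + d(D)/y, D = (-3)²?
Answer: 4*I*√11936670081505/223769 ≈ 61.759*I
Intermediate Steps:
D = 9
Y = 5954054/1566383 (Y = 3 + (508/637 + 9/2459) = 3 + 1254905/1566383 = 5954054/1566383 ≈ 3.8011)
√(Y - 3818) = √(5954054/1566383 - 3818) = √(-5974496240/1566383) = 4*I*√11936670081505/223769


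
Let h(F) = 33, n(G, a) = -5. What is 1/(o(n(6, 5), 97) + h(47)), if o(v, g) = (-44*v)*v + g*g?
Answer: 1/8342 ≈ 0.00011988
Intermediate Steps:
o(v, g) = g² - 44*v² (o(v, g) = -44*v² + g² = g² - 44*v²)
1/(o(n(6, 5), 97) + h(47)) = 1/((97² - 44*(-5)²) + 33) = 1/((9409 - 44*25) + 33) = 1/((9409 - 1100) + 33) = 1/(8309 + 33) = 1/8342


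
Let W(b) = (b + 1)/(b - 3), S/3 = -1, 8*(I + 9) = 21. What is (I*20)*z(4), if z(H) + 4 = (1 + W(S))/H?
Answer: 935/2 ≈ 467.50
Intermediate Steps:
I = -51/8 (I = -9 + (1/8)*21 = -9 + 21/8 = -51/8 ≈ -6.3750)
S = -3 (S = 3*(-1) = -3)
W(b) = (1 + b)/(-3 + b)
z(H) = -4 + 4/(3*H) (z(H) = -4 + (1 + (1 - 3)/(-3 - 3))/H = -4 + (1 - 2/(-6))/H = -4 + (1 - 1/6*(-2))/H = -4 + (1 + 1/3)/H = -4 + 4/(3*H))
(I*20)*z(4) = (-51/8*20)*(-4 + (4/3)/4) = -255*(-4 + (4/3)*(1/4))/2 = -255*(-4 + 1/3)/2 = -255/2*(-11/3) = 935/2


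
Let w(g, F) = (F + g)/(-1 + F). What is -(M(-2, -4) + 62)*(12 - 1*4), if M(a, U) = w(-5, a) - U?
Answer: -1640/3 ≈ -546.67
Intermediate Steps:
w(g, F) = (F + g)/(-1 + F)
M(a, U) = -U + (-5 + a)/(-1 + a) (M(a, U) = (a - 5)/(-1 + a) - U = (-5 + a)/(-1 + a) - U = -U + (-5 + a)/(-1 + a))
-(M(-2, -4) + 62)*(12 - 1*4) = -((-5 - 2 - 1*(-4)*(-1 - 2))/(-1 - 2) + 62)*(12 - 1*4) = -((-5 - 2 - 1*(-4)*(-3))/(-3) + 62)*(12 - 4) = -(-(-5 - 2 - 12)/3 + 62)*8 = -(-⅓*(-19) + 62)*8 = -(19/3 + 62)*8 = -205*8/3 = -1*1640/3 = -1640/3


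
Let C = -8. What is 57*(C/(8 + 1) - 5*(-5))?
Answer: 4123/3 ≈ 1374.3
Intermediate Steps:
57*(C/(8 + 1) - 5*(-5)) = 57*(-8/(8 + 1) - 5*(-5)) = 57*(-8/9 + 25) = 57*(217/9) = 4123/3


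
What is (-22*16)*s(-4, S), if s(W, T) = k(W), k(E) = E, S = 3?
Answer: 1408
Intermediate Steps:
s(W, T) = W
(-22*16)*s(-4, S) = -22*16*(-4) = -352*(-4) = 1408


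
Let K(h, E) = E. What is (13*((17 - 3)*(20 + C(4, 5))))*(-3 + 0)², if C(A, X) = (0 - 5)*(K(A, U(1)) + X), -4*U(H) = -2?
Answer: -12285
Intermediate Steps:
U(H) = ½ (U(H) = -¼*(-2) = ½)
C(A, X) = -5/2 - 5*X (C(A, X) = (0 - 5)*(½ + X) = -5*(½ + X) = -5/2 - 5*X)
(13*((17 - 3)*(20 + C(4, 5))))*(-3 + 0)² = (13*((17 - 3)*(20 + (-5/2 - 5*5))))*(-3 + 0)² = (13*(14*(20 + (-5/2 - 25))))*(-3)² = (13*(14*(20 - 55/2)))*9 = (13*(14*(-15/2)))*9 = (13*(-105))*9 = -1365*9 = -12285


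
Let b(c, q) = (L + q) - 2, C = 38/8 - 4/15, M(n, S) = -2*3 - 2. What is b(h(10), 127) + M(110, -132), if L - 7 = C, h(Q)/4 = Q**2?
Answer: 7709/60 ≈ 128.48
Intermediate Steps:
M(n, S) = -8 (M(n, S) = -6 - 2 = -8)
h(Q) = 4*Q**2
C = 269/60 (C = 38*(1/8) - 4*1/15 = 19/4 - 4/15 = 269/60 ≈ 4.4833)
L = 689/60 (L = 7 + 269/60 = 689/60 ≈ 11.483)
b(c, q) = 569/60 + q (b(c, q) = (689/60 + q) - 2 = 569/60 + q)
b(h(10), 127) + M(110, -132) = (569/60 + 127) - 8 = 8189/60 - 8 = 7709/60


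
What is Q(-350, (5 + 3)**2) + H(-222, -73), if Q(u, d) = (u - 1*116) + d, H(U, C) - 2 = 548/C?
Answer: -29748/73 ≈ -407.51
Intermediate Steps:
H(U, C) = 2 + 548/C
Q(u, d) = -116 + d + u (Q(u, d) = (u - 116) + d = (-116 + u) + d = -116 + d + u)
Q(-350, (5 + 3)**2) + H(-222, -73) = (-116 + (5 + 3)**2 - 350) + (2 + 548/(-73)) = (-116 + 8**2 - 350) + (2 + 548*(-1/73)) = (-116 + 64 - 350) + (2 - 548/73) = -402 - 402/73 = -29748/73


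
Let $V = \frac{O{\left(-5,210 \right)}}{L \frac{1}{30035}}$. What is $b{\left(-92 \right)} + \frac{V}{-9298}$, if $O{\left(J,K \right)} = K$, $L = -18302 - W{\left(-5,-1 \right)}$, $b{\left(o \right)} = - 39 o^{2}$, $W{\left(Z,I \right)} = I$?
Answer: $- \frac{28085009825829}{85081349} \approx -3.301 \cdot 10^{5}$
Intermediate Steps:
$L = -18301$ ($L = -18302 - -1 = -18302 + 1 = -18301$)
$V = - \frac{6307350}{18301}$ ($V = \frac{210}{\left(-18301\right) \frac{1}{30035}} = \frac{210}{- \frac{18301}{30035}} = 210 \left(- \frac{30035}{18301}\right) = - \frac{6307350}{18301} \approx -344.65$)
$b{\left(-92 \right)} + \frac{V}{-9298} = - 39 \left(-92\right)^{2} - \frac{6307350}{18301 \left(-9298\right)} = \left(-39\right) 8464 - - \frac{3153675}{85081349} = -330096 + \frac{3153675}{85081349} = - \frac{28085009825829}{85081349}$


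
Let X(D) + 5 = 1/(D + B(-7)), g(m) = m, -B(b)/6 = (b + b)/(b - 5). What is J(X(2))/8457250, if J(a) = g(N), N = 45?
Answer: 9/1691450 ≈ 5.3209e-6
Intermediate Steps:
B(b) = -12*b/(-5 + b) (B(b) = -6*(b + b)/(b - 5) = -6*2*b/(-5 + b) = -12*b/(-5 + b))
X(D) = -5 + 1/(-7 + D) (X(D) = -5 + 1/(D - 12*(-7)/(-5 - 7)) = -5 + 1/(D - 12*(-7)/(-12)) = -5 + 1/(D - 12*(-7)*(-1/12)) = -5 + 1/(D - 7) = -5 + 1/(-7 + D))
J(a) = 45
J(X(2))/8457250 = 45/8457250 = 45*(1/8457250) = 9/1691450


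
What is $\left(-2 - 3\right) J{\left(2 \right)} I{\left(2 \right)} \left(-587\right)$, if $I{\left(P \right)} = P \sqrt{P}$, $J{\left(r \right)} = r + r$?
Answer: $23480 \sqrt{2} \approx 33206.0$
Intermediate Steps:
$J{\left(r \right)} = 2 r$
$I{\left(P \right)} = P^{\frac{3}{2}}$
$\left(-2 - 3\right) J{\left(2 \right)} I{\left(2 \right)} \left(-587\right) = \left(-2 - 3\right) 2 \cdot 2 \cdot 2^{\frac{3}{2}} \left(-587\right) = \left(-2 - 3\right) 4 \cdot 2 \sqrt{2} \left(-587\right) = \left(-5\right) 4 \cdot 2 \sqrt{2} \left(-587\right) = - 20 \cdot 2 \sqrt{2} \left(-587\right) = - 40 \sqrt{2} \left(-587\right) = 23480 \sqrt{2}$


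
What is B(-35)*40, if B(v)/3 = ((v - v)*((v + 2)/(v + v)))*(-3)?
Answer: 0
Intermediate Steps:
B(v) = 0 (B(v) = 3*(((v - v)*((v + 2)/(v + v)))*(-3)) = 3*((0*((2 + v)/((2*v))))*(-3)) = 3*((0*((2 + v)*(1/(2*v))))*(-3)) = 3*((0*((2 + v)/(2*v)))*(-3)) = 3*(0*(-3)) = 3*0 = 0)
B(-35)*40 = 0*40 = 0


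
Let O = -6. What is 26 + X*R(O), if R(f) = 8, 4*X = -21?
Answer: -16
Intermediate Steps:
X = -21/4 (X = (¼)*(-21) = -21/4 ≈ -5.2500)
26 + X*R(O) = 26 - 21/4*8 = 26 - 42 = -16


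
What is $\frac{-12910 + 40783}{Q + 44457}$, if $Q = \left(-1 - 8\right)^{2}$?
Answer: $\frac{9291}{14846} \approx 0.62582$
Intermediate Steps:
$Q = 81$ ($Q = \left(-9\right)^{2} = 81$)
$\frac{-12910 + 40783}{Q + 44457} = \frac{-12910 + 40783}{81 + 44457} = \frac{27873}{44538} = 27873 \cdot \frac{1}{44538} = \frac{9291}{14846}$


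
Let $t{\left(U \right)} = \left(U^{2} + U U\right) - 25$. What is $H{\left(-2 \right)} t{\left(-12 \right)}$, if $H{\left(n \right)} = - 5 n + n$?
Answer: $2104$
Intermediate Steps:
$t{\left(U \right)} = -25 + 2 U^{2}$ ($t{\left(U \right)} = \left(U^{2} + U^{2}\right) - 25 = 2 U^{2} - 25 = -25 + 2 U^{2}$)
$H{\left(n \right)} = - 4 n$
$H{\left(-2 \right)} t{\left(-12 \right)} = \left(-4\right) \left(-2\right) \left(-25 + 2 \left(-12\right)^{2}\right) = 8 \left(-25 + 2 \cdot 144\right) = 8 \left(-25 + 288\right) = 8 \cdot 263 = 2104$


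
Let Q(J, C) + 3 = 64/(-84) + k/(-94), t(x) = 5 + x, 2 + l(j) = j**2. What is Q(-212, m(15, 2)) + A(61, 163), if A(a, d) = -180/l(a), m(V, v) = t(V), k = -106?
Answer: -9847060/3670653 ≈ -2.6826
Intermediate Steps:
l(j) = -2 + j**2
m(V, v) = 5 + V
A(a, d) = -180/(-2 + a**2)
Q(J, C) = -2600/987 (Q(J, C) = -3 + (64/(-84) - 106/(-94)) = -3 + (64*(-1/84) - 106*(-1/94)) = -3 + (-16/21 + 53/47) = -3 + 361/987 = -2600/987)
Q(-212, m(15, 2)) + A(61, 163) = -2600/987 - 180/(-2 + 61**2) = -2600/987 - 180/(-2 + 3721) = -2600/987 - 180/3719 = -9847060/3670653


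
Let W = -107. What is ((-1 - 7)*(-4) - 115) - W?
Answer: 24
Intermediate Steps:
((-1 - 7)*(-4) - 115) - W = ((-1 - 7)*(-4) - 115) - 1*(-107) = (-8*(-4) - 115) + 107 = (32 - 115) + 107 = -83 + 107 = 24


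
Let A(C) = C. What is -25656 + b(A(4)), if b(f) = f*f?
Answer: -25640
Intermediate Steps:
b(f) = f²
-25656 + b(A(4)) = -25656 + 4² = -25656 + 16 = -25640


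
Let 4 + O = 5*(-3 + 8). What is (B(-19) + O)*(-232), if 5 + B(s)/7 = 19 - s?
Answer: -58464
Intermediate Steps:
O = 21 (O = -4 + 5*(-3 + 8) = -4 + 5*5 = -4 + 25 = 21)
B(s) = 98 - 7*s (B(s) = -35 + 7*(19 - s) = -35 + (133 - 7*s) = 98 - 7*s)
(B(-19) + O)*(-232) = ((98 - 7*(-19)) + 21)*(-232) = ((98 + 133) + 21)*(-232) = (231 + 21)*(-232) = 252*(-232) = -58464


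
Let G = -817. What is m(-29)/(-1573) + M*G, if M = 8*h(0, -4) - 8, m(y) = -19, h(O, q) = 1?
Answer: 19/1573 ≈ 0.012079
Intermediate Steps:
M = 0 (M = 8*1 - 8 = 8 - 8 = 0)
m(-29)/(-1573) + M*G = -19/(-1573) + 0*(-817) = -19*(-1/1573) + 0 = 19/1573 + 0 = 19/1573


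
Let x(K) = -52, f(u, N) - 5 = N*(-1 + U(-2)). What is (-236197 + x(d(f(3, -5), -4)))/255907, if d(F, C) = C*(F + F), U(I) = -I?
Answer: -236249/255907 ≈ -0.92318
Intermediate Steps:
f(u, N) = 5 + N (f(u, N) = 5 + N*(-1 - 1*(-2)) = 5 + N*(-1 + 2) = 5 + N*1 = 5 + N)
d(F, C) = 2*C*F (d(F, C) = C*(2*F) = 2*C*F)
(-236197 + x(d(f(3, -5), -4)))/255907 = (-236197 - 52)/255907 = -236249*1/255907 = -236249/255907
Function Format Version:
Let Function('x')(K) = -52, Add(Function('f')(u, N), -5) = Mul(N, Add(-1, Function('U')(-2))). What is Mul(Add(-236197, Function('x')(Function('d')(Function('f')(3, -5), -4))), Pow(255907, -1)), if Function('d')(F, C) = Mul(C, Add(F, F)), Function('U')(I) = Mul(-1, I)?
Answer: Rational(-236249, 255907) ≈ -0.92318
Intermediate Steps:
Function('f')(u, N) = Add(5, N) (Function('f')(u, N) = Add(5, Mul(N, Add(-1, Mul(-1, -2)))) = Add(5, Mul(N, Add(-1, 2))) = Add(5, Mul(N, 1)) = Add(5, N))
Function('d')(F, C) = Mul(2, C, F) (Function('d')(F, C) = Mul(C, Mul(2, F)) = Mul(2, C, F))
Mul(Add(-236197, Function('x')(Function('d')(Function('f')(3, -5), -4))), Pow(255907, -1)) = Mul(Add(-236197, -52), Pow(255907, -1)) = Mul(-236249, Rational(1, 255907)) = Rational(-236249, 255907)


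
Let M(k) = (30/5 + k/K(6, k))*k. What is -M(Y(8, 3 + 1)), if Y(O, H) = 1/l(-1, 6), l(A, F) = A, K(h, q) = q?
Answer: 7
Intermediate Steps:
Y(O, H) = -1 (Y(O, H) = 1/(-1) = -1)
M(k) = 7*k (M(k) = (30/5 + k/k)*k = (30*(⅕) + 1)*k = (6 + 1)*k = 7*k)
-M(Y(8, 3 + 1)) = -7*(-1) = -1*(-7) = 7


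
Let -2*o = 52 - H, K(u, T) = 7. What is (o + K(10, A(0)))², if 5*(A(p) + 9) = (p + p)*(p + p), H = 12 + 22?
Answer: 4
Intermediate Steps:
H = 34
A(p) = -9 + 4*p²/5 (A(p) = -9 + ((p + p)*(p + p))/5 = -9 + ((2*p)*(2*p))/5 = -9 + (4*p²)/5 = -9 + 4*p²/5)
o = -9 (o = -(52 - 1*34)/2 = -(52 - 34)/2 = -½*18 = -9)
(o + K(10, A(0)))² = (-9 + 7)² = (-2)² = 4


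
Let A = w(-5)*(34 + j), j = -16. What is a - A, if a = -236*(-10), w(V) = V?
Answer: 2450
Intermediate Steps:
a = 2360
A = -90 (A = -5*(34 - 16) = -5*18 = -90)
a - A = 2360 - 1*(-90) = 2360 + 90 = 2450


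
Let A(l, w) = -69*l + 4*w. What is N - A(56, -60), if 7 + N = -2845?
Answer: 1252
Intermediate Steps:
N = -2852 (N = -7 - 2845 = -2852)
N - A(56, -60) = -2852 - (-69*56 + 4*(-60)) = -2852 - (-3864 - 240) = -2852 - 1*(-4104) = -2852 + 4104 = 1252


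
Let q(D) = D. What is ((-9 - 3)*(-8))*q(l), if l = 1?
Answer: 96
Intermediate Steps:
((-9 - 3)*(-8))*q(l) = ((-9 - 3)*(-8))*1 = -12*(-8)*1 = 96*1 = 96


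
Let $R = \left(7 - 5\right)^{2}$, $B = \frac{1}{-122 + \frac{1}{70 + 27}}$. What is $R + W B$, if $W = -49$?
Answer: $\frac{52085}{11833} \approx 4.4017$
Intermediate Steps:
$B = - \frac{97}{11833}$ ($B = \frac{1}{-122 + \frac{1}{97}} = \frac{1}{- \frac{11833}{97}} = - \frac{97}{11833} \approx -0.0081974$)
$R = 4$ ($R = 2^{2} = 4$)
$R + W B = 4 - - \frac{4753}{11833} = 4 + \frac{4753}{11833} = \frac{52085}{11833}$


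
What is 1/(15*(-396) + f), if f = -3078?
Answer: -1/9018 ≈ -0.00011089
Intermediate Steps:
1/(15*(-396) + f) = 1/(15*(-396) - 3078) = 1/(-5940 - 3078) = 1/(-9018) = -1/9018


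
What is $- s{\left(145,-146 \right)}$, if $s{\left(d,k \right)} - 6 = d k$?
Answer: $21164$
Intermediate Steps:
$s{\left(d,k \right)} = 6 + d k$
$- s{\left(145,-146 \right)} = - (6 + 145 \left(-146\right)) = - (6 - 21170) = \left(-1\right) \left(-21164\right) = 21164$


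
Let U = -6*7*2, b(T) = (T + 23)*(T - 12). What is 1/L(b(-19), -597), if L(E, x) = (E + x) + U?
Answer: -1/805 ≈ -0.0012422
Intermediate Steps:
b(T) = (-12 + T)*(23 + T) (b(T) = (23 + T)*(-12 + T) = (-12 + T)*(23 + T))
U = -84 (U = -42*2 = -84)
L(E, x) = -84 + E + x (L(E, x) = (E + x) - 84 = -84 + E + x)
1/L(b(-19), -597) = 1/(-84 + (-276 + (-19)² + 11*(-19)) - 597) = 1/(-84 + (-276 + 361 - 209) - 597) = 1/(-84 - 124 - 597) = 1/(-805) = -1/805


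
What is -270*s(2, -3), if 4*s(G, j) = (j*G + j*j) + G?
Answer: -675/2 ≈ -337.50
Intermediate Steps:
s(G, j) = G/4 + j²/4 + G*j/4 (s(G, j) = ((j*G + j*j) + G)/4 = ((G*j + j²) + G)/4 = ((j² + G*j) + G)/4 = (G + j² + G*j)/4 = G/4 + j²/4 + G*j/4)
-270*s(2, -3) = -270*((¼)*2 + (¼)*(-3)² + (¼)*2*(-3)) = -270*(½ + (¼)*9 - 3/2) = -270*(½ + 9/4 - 3/2) = -270*5/4 = -675/2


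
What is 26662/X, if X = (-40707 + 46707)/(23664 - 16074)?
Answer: 3372743/100 ≈ 33727.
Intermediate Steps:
X = 200/253 (X = 6000/7590 = 6000*(1/7590) = 200/253 ≈ 0.79051)
26662/X = 26662/(200/253) = 26662*(253/200) = 3372743/100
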